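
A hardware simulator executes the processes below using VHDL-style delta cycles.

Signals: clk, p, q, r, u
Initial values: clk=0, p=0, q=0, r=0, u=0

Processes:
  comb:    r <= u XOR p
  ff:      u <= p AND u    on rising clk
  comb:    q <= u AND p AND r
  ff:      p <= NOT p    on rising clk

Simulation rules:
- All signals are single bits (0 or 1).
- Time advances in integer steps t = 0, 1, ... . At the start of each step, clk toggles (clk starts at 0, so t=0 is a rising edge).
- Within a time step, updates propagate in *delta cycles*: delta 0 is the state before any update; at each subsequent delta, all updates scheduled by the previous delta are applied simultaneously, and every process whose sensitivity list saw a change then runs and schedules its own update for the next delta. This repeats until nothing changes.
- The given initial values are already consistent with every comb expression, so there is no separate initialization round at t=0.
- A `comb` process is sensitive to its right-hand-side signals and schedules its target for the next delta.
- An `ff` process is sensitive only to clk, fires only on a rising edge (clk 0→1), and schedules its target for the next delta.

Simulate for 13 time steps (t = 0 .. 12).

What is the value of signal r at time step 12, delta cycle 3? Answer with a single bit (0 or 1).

t=0 Δ0: p=0 clk=0 q=0 r=0 u=0
  Δ1: clk:0→1
  Δ2: p:0→1
  Δ3: r:0→1
  (3Δ to stable)
t=1 Δ0: p=1 clk=1 q=0 r=1 u=0
  Δ1: clk:1→0
  (1Δ to stable)
t=2 Δ0: p=1 clk=0 q=0 r=1 u=0
  Δ1: clk:0→1
  Δ2: p:1→0
  Δ3: r:1→0
  (3Δ to stable)
t=3 Δ0: p=0 clk=1 q=0 r=0 u=0
  Δ1: clk:1→0
  (1Δ to stable)
t=4 Δ0: p=0 clk=0 q=0 r=0 u=0
  Δ1: clk:0→1
  Δ2: p:0→1
  Δ3: r:0→1
  (3Δ to stable)
t=5 Δ0: p=1 clk=1 q=0 r=1 u=0
  Δ1: clk:1→0
  (1Δ to stable)
t=6 Δ0: p=1 clk=0 q=0 r=1 u=0
  Δ1: clk:0→1
  Δ2: p:1→0
  Δ3: r:1→0
  (3Δ to stable)
t=7 Δ0: p=0 clk=1 q=0 r=0 u=0
  Δ1: clk:1→0
  (1Δ to stable)
t=8 Δ0: p=0 clk=0 q=0 r=0 u=0
  Δ1: clk:0→1
  Δ2: p:0→1
  Δ3: r:0→1
  (3Δ to stable)
t=9 Δ0: p=1 clk=1 q=0 r=1 u=0
  Δ1: clk:1→0
  (1Δ to stable)
t=10 Δ0: p=1 clk=0 q=0 r=1 u=0
  Δ1: clk:0→1
  Δ2: p:1→0
  Δ3: r:1→0
  (3Δ to stable)
t=11 Δ0: p=0 clk=1 q=0 r=0 u=0
  Δ1: clk:1→0
  (1Δ to stable)
t=12 Δ0: p=0 clk=0 q=0 r=0 u=0
  Δ1: clk:0→1
  Δ2: p:0→1
  Δ3: r:0→1
  (3Δ to stable)

1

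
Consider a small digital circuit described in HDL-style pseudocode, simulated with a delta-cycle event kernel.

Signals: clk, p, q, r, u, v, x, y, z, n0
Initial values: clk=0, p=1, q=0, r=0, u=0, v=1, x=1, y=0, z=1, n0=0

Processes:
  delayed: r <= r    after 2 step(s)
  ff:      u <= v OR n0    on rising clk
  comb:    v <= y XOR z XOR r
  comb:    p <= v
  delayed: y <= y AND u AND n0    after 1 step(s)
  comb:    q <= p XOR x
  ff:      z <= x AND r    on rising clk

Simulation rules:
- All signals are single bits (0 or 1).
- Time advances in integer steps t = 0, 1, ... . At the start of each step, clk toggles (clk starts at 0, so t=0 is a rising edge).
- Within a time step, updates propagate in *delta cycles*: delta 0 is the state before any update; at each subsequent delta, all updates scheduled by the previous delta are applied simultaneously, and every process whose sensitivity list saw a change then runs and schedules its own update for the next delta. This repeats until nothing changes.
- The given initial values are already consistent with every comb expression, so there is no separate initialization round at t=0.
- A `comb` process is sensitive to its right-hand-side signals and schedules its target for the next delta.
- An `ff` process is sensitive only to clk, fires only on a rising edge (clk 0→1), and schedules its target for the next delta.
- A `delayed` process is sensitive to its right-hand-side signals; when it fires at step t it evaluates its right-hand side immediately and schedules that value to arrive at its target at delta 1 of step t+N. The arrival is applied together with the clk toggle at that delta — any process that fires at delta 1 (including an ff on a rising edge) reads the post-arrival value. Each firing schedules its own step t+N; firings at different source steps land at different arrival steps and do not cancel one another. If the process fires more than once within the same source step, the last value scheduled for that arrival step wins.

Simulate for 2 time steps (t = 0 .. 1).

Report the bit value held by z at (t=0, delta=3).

[bits: n0,z,v,y,q,p,u,clk,x,r]
t=0: Δ0=0110010010 Δ1=0110010110 Δ2=0010011110 Δ3=0000011110 Δ4=0000001110 Δ5=0000101110 | 5Δ
t=1: Δ0=0000101110 Δ1=0000101010 | 1Δ

0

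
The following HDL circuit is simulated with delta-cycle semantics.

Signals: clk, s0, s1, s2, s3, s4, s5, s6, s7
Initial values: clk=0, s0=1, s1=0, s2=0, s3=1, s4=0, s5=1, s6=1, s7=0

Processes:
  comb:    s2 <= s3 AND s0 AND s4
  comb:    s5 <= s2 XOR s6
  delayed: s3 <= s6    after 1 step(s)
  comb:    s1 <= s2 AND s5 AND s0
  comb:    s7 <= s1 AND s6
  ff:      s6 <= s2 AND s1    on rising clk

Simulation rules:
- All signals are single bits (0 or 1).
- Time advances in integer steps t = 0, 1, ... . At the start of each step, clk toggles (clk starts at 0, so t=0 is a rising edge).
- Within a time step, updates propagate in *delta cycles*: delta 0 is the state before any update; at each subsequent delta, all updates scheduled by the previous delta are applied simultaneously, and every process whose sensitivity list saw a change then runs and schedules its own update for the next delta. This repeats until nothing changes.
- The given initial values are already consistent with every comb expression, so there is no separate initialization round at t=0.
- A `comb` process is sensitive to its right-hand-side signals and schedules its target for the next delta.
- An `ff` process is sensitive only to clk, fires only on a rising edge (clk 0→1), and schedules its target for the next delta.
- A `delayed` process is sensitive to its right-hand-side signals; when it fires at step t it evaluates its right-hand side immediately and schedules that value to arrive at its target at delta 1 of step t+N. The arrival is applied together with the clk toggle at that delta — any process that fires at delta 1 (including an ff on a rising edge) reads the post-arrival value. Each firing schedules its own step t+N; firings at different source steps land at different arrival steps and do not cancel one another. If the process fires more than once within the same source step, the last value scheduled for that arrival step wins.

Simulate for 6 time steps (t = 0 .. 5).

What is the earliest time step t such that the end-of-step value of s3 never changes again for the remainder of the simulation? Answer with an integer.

t=0 Δ0: s1=0 s0=1 s7=0 s3=1 s4=0 clk=0 s2=0 s5=1 s6=1
  Δ1: clk:0→1
  Δ2: s6:1→0
  Δ3: s5:1→0
  (3Δ to stable)
t=1 Δ0: s1=0 s0=1 s7=0 s3=1 s4=0 clk=1 s2=0 s5=0 s6=0
  Δ1: s3:1→0, clk:1→0
  (1Δ to stable)
t=2 Δ0: s1=0 s0=1 s7=0 s3=0 s4=0 clk=0 s2=0 s5=0 s6=0
  Δ1: clk:0→1
  (1Δ to stable)
t=3 Δ0: s1=0 s0=1 s7=0 s3=0 s4=0 clk=1 s2=0 s5=0 s6=0
  Δ1: clk:1→0
  (1Δ to stable)
t=4 Δ0: s1=0 s0=1 s7=0 s3=0 s4=0 clk=0 s2=0 s5=0 s6=0
  Δ1: clk:0→1
  (1Δ to stable)
t=5 Δ0: s1=0 s0=1 s7=0 s3=0 s4=0 clk=1 s2=0 s5=0 s6=0
  Δ1: clk:1→0
  (1Δ to stable)

1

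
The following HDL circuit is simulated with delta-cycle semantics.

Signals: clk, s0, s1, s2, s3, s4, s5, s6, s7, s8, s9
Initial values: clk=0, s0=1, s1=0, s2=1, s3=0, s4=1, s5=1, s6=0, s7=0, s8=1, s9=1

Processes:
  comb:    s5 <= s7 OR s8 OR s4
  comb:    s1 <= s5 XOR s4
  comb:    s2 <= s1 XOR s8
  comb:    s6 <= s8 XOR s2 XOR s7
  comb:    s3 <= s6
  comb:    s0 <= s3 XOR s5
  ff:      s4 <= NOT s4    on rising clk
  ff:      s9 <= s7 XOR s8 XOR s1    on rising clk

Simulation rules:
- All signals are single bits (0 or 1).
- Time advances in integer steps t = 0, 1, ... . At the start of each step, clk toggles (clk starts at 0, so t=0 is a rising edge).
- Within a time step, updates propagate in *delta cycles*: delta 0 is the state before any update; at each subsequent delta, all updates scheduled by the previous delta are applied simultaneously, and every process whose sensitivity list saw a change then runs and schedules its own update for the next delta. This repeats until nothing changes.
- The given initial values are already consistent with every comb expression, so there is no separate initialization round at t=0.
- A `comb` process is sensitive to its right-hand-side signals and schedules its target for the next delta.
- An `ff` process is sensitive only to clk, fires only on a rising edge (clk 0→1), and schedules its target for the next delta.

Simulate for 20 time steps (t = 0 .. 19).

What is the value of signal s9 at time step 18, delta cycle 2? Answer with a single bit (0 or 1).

[bits: clk,s9,s8,s4,s3,s7,s0,s6,s5,s1,s2]
t=0: Δ0=01110010101 Δ1=11110010101 Δ2=11100010101 Δ3=11100010111 Δ4=11100010110 Δ5=11100011110 Δ6=11101011110 Δ7=11101001110 | 7Δ
t=1: Δ0=11101001110 Δ1=01101001110 | 1Δ
t=2: Δ0=01101001110 Δ1=11101001110 Δ2=10111001110 Δ3=10111001100 Δ4=10111001101 Δ5=10111000101 Δ6=10110000101 Δ7=10110010101 | 7Δ
t=3: Δ0=10110010101 Δ1=00110010101 | 1Δ
t=4: Δ0=00110010101 Δ1=10110010101 Δ2=11100010101 Δ3=11100010111 Δ4=11100010110 Δ5=11100011110 Δ6=11101011110 Δ7=11101001110 | 7Δ
t=5: Δ0=11101001110 Δ1=01101001110 | 1Δ
t=6: Δ0=01101001110 Δ1=11101001110 Δ2=10111001110 Δ3=10111001100 Δ4=10111001101 Δ5=10111000101 Δ6=10110000101 Δ7=10110010101 | 7Δ
t=7: Δ0=10110010101 Δ1=00110010101 | 1Δ
t=8: Δ0=00110010101 Δ1=10110010101 Δ2=11100010101 Δ3=11100010111 Δ4=11100010110 Δ5=11100011110 Δ6=11101011110 Δ7=11101001110 | 7Δ
t=9: Δ0=11101001110 Δ1=01101001110 | 1Δ
t=10: Δ0=01101001110 Δ1=11101001110 Δ2=10111001110 Δ3=10111001100 Δ4=10111001101 Δ5=10111000101 Δ6=10110000101 Δ7=10110010101 | 7Δ
t=11: Δ0=10110010101 Δ1=00110010101 | 1Δ
t=12: Δ0=00110010101 Δ1=10110010101 Δ2=11100010101 Δ3=11100010111 Δ4=11100010110 Δ5=11100011110 Δ6=11101011110 Δ7=11101001110 | 7Δ
t=13: Δ0=11101001110 Δ1=01101001110 | 1Δ
t=14: Δ0=01101001110 Δ1=11101001110 Δ2=10111001110 Δ3=10111001100 Δ4=10111001101 Δ5=10111000101 Δ6=10110000101 Δ7=10110010101 | 7Δ
t=15: Δ0=10110010101 Δ1=00110010101 | 1Δ
t=16: Δ0=00110010101 Δ1=10110010101 Δ2=11100010101 Δ3=11100010111 Δ4=11100010110 Δ5=11100011110 Δ6=11101011110 Δ7=11101001110 | 7Δ
t=17: Δ0=11101001110 Δ1=01101001110 | 1Δ
t=18: Δ0=01101001110 Δ1=11101001110 Δ2=10111001110 Δ3=10111001100 Δ4=10111001101 Δ5=10111000101 Δ6=10110000101 Δ7=10110010101 | 7Δ
t=19: Δ0=10110010101 Δ1=00110010101 | 1Δ

0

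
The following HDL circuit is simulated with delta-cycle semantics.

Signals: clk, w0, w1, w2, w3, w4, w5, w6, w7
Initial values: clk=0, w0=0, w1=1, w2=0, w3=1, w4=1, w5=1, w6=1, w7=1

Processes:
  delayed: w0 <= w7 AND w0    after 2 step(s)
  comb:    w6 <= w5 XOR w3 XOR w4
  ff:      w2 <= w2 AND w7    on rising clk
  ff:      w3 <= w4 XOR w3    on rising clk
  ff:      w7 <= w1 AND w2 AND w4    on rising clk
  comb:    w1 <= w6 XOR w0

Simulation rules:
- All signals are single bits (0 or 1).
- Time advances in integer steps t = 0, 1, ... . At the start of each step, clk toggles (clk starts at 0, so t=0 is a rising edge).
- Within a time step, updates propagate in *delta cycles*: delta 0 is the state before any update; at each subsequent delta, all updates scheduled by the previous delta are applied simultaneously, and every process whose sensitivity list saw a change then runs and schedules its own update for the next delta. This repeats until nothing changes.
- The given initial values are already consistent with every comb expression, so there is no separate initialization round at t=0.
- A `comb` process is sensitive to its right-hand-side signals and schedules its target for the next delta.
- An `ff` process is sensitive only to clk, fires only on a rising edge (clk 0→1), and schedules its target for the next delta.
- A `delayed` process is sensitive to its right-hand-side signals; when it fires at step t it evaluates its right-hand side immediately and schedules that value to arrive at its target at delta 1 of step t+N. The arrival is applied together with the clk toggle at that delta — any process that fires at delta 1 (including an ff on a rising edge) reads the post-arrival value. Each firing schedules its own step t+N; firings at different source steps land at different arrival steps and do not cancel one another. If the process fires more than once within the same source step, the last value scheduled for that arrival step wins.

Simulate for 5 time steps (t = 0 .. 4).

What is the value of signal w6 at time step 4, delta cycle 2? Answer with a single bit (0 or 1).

[bits: w2,w6,w5,w7,w1,w4,w3,w0,clk]
t=0: Δ0=011111100 Δ1=011111101 Δ2=011011001 Δ3=001011001 Δ4=001001001 | 4Δ
t=1: Δ0=001001001 Δ1=001001000 | 1Δ
t=2: Δ0=001001000 Δ1=001001001 Δ2=001001101 Δ3=011001101 Δ4=011011101 | 4Δ
t=3: Δ0=011011101 Δ1=011011100 | 1Δ
t=4: Δ0=011011100 Δ1=011011101 Δ2=011011001 Δ3=001011001 Δ4=001001001 | 4Δ

1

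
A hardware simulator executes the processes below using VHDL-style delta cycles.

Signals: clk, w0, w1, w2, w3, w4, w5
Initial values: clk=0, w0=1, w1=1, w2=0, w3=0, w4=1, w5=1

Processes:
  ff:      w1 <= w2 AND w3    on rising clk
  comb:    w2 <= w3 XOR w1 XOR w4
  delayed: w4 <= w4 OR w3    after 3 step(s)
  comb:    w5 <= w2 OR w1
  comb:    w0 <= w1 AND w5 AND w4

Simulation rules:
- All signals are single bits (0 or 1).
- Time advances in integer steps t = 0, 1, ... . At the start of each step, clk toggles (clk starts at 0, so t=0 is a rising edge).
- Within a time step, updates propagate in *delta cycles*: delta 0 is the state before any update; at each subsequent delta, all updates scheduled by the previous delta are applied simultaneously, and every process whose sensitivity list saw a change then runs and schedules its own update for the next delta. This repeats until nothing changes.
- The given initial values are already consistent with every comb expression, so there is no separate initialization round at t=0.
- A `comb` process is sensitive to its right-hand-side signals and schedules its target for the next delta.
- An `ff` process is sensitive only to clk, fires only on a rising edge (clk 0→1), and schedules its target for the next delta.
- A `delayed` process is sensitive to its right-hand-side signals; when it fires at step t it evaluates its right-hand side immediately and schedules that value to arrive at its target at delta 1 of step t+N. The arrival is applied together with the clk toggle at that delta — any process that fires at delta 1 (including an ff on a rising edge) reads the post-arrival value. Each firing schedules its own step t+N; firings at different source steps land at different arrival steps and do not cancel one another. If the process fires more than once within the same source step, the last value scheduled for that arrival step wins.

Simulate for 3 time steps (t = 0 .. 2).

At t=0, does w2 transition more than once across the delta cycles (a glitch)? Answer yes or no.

no

[bits: w1,w3,clk,w0,w2,w5,w4]
t=0: Δ0=1001011 Δ1=1011011 Δ2=0011011 Δ3=0010101 Δ4=0010111 | 4Δ
t=1: Δ0=0010111 Δ1=0000111 | 1Δ
t=2: Δ0=0000111 Δ1=0010111 | 1Δ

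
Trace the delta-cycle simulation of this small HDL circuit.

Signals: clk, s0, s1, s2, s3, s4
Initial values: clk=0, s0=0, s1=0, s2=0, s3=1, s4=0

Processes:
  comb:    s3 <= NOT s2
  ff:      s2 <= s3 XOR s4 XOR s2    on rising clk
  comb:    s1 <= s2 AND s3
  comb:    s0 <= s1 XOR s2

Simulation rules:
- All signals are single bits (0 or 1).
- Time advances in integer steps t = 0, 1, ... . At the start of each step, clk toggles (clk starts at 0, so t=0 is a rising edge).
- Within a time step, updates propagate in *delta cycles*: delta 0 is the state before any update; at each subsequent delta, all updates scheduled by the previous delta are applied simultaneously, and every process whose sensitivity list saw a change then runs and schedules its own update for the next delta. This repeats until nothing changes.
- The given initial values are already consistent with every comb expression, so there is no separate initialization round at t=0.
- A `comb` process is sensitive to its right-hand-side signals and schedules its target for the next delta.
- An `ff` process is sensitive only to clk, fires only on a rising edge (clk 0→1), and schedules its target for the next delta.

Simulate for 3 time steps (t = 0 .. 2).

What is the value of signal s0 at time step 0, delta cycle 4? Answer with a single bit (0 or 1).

0

[bits: s2,s3,s1,s0,clk,s4]
t=0: Δ0=010000 Δ1=010010 Δ2=110010 Δ3=101110 Δ4=100010 Δ5=100110 | 5Δ
t=1: Δ0=100110 Δ1=100100 | 1Δ
t=2: Δ0=100100 Δ1=100110 | 1Δ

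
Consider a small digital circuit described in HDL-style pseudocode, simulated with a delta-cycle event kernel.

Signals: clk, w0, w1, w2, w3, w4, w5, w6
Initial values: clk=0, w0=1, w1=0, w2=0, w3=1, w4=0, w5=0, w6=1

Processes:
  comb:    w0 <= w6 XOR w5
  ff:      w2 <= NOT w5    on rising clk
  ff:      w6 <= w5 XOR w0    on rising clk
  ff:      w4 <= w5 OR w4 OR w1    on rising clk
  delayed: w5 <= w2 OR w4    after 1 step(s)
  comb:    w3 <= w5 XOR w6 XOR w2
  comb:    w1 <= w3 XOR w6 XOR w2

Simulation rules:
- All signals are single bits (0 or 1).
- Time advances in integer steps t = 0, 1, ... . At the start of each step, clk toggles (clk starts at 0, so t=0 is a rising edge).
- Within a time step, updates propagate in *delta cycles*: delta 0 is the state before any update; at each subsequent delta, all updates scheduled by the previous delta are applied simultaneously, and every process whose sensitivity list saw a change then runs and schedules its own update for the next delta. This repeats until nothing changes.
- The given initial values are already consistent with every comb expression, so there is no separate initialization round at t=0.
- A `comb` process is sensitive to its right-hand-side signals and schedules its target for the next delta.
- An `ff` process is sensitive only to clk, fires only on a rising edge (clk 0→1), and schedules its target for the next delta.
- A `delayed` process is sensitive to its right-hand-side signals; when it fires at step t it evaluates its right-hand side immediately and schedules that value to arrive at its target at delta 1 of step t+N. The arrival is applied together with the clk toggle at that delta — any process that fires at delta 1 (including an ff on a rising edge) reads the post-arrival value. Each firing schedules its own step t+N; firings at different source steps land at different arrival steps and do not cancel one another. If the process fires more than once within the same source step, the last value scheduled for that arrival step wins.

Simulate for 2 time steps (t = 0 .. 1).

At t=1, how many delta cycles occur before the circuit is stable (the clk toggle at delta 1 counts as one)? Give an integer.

[bits: w4,w1,w0,w3,w6,w5,w2,clk]
t=0: Δ0=00111000 Δ1=00111001 Δ2=00111011 Δ3=01101011 Δ4=00101011 | 4Δ
t=1: Δ0=00101011 Δ1=00101110 Δ2=00011110 Δ3=01011110 | 3Δ

3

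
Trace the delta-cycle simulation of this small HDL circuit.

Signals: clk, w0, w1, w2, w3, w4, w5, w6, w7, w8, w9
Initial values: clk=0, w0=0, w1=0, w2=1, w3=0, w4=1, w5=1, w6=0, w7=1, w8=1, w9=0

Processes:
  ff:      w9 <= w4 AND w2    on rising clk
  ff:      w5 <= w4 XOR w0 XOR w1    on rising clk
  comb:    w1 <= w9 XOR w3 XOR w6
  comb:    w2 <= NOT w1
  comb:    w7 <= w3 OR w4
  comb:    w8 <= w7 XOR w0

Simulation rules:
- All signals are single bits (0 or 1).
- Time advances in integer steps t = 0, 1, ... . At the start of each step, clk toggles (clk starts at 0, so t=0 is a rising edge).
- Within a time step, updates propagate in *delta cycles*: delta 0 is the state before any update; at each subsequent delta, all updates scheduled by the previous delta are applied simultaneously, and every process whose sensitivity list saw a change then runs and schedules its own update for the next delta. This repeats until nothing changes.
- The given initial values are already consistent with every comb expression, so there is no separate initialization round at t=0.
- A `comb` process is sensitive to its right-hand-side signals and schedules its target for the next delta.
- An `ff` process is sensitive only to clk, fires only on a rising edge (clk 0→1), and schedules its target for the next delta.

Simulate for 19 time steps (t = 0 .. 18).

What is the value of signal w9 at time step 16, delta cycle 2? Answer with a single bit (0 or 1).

t=0 Δ0: w1=0 w4=1 clk=0 w7=1 w0=0 w9=0 w8=1 w3=0 w5=1 w2=1 w6=0
  Δ1: clk:0→1
  Δ2: w9:0→1
  Δ3: w1:0→1
  Δ4: w2:1→0
  (4Δ to stable)
t=1 Δ0: w1=1 w4=1 clk=1 w7=1 w0=0 w9=1 w8=1 w3=0 w5=1 w2=0 w6=0
  Δ1: clk:1→0
  (1Δ to stable)
t=2 Δ0: w1=1 w4=1 clk=0 w7=1 w0=0 w9=1 w8=1 w3=0 w5=1 w2=0 w6=0
  Δ1: clk:0→1
  Δ2: w9:1→0, w5:1→0
  Δ3: w1:1→0
  Δ4: w2:0→1
  (4Δ to stable)
t=3 Δ0: w1=0 w4=1 clk=1 w7=1 w0=0 w9=0 w8=1 w3=0 w5=0 w2=1 w6=0
  Δ1: clk:1→0
  (1Δ to stable)
t=4 Δ0: w1=0 w4=1 clk=0 w7=1 w0=0 w9=0 w8=1 w3=0 w5=0 w2=1 w6=0
  Δ1: clk:0→1
  Δ2: w9:0→1, w5:0→1
  Δ3: w1:0→1
  Δ4: w2:1→0
  (4Δ to stable)
t=5 Δ0: w1=1 w4=1 clk=1 w7=1 w0=0 w9=1 w8=1 w3=0 w5=1 w2=0 w6=0
  Δ1: clk:1→0
  (1Δ to stable)
t=6 Δ0: w1=1 w4=1 clk=0 w7=1 w0=0 w9=1 w8=1 w3=0 w5=1 w2=0 w6=0
  Δ1: clk:0→1
  Δ2: w9:1→0, w5:1→0
  Δ3: w1:1→0
  Δ4: w2:0→1
  (4Δ to stable)
t=7 Δ0: w1=0 w4=1 clk=1 w7=1 w0=0 w9=0 w8=1 w3=0 w5=0 w2=1 w6=0
  Δ1: clk:1→0
  (1Δ to stable)
t=8 Δ0: w1=0 w4=1 clk=0 w7=1 w0=0 w9=0 w8=1 w3=0 w5=0 w2=1 w6=0
  Δ1: clk:0→1
  Δ2: w9:0→1, w5:0→1
  Δ3: w1:0→1
  Δ4: w2:1→0
  (4Δ to stable)
t=9 Δ0: w1=1 w4=1 clk=1 w7=1 w0=0 w9=1 w8=1 w3=0 w5=1 w2=0 w6=0
  Δ1: clk:1→0
  (1Δ to stable)
t=10 Δ0: w1=1 w4=1 clk=0 w7=1 w0=0 w9=1 w8=1 w3=0 w5=1 w2=0 w6=0
  Δ1: clk:0→1
  Δ2: w9:1→0, w5:1→0
  Δ3: w1:1→0
  Δ4: w2:0→1
  (4Δ to stable)
t=11 Δ0: w1=0 w4=1 clk=1 w7=1 w0=0 w9=0 w8=1 w3=0 w5=0 w2=1 w6=0
  Δ1: clk:1→0
  (1Δ to stable)
t=12 Δ0: w1=0 w4=1 clk=0 w7=1 w0=0 w9=0 w8=1 w3=0 w5=0 w2=1 w6=0
  Δ1: clk:0→1
  Δ2: w9:0→1, w5:0→1
  Δ3: w1:0→1
  Δ4: w2:1→0
  (4Δ to stable)
t=13 Δ0: w1=1 w4=1 clk=1 w7=1 w0=0 w9=1 w8=1 w3=0 w5=1 w2=0 w6=0
  Δ1: clk:1→0
  (1Δ to stable)
t=14 Δ0: w1=1 w4=1 clk=0 w7=1 w0=0 w9=1 w8=1 w3=0 w5=1 w2=0 w6=0
  Δ1: clk:0→1
  Δ2: w9:1→0, w5:1→0
  Δ3: w1:1→0
  Δ4: w2:0→1
  (4Δ to stable)
t=15 Δ0: w1=0 w4=1 clk=1 w7=1 w0=0 w9=0 w8=1 w3=0 w5=0 w2=1 w6=0
  Δ1: clk:1→0
  (1Δ to stable)
t=16 Δ0: w1=0 w4=1 clk=0 w7=1 w0=0 w9=0 w8=1 w3=0 w5=0 w2=1 w6=0
  Δ1: clk:0→1
  Δ2: w9:0→1, w5:0→1
  Δ3: w1:0→1
  Δ4: w2:1→0
  (4Δ to stable)
t=17 Δ0: w1=1 w4=1 clk=1 w7=1 w0=0 w9=1 w8=1 w3=0 w5=1 w2=0 w6=0
  Δ1: clk:1→0
  (1Δ to stable)
t=18 Δ0: w1=1 w4=1 clk=0 w7=1 w0=0 w9=1 w8=1 w3=0 w5=1 w2=0 w6=0
  Δ1: clk:0→1
  Δ2: w9:1→0, w5:1→0
  Δ3: w1:1→0
  Δ4: w2:0→1
  (4Δ to stable)

1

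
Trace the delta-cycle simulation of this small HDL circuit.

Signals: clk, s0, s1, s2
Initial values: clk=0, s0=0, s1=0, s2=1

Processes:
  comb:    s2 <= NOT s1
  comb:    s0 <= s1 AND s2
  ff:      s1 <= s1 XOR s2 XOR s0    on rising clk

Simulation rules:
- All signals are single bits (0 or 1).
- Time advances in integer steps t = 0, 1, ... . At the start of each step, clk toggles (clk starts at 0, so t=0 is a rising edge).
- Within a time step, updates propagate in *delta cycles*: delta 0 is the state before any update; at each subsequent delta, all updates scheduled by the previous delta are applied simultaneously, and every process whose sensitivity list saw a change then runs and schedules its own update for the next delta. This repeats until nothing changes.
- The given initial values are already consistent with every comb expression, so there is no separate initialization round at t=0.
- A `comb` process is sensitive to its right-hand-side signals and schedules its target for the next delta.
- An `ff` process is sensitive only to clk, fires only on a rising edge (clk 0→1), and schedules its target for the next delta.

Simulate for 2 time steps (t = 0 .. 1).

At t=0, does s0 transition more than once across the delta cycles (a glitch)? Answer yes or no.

yes

t=0 Δ0: clk=0 s1=0 s2=1 s0=0
  Δ1: clk:0→1
  Δ2: s1:0→1
  Δ3: s2:1→0, s0:0→1
  Δ4: s0:1→0
  (4Δ to stable)
t=1 Δ0: clk=1 s1=1 s2=0 s0=0
  Δ1: clk:1→0
  (1Δ to stable)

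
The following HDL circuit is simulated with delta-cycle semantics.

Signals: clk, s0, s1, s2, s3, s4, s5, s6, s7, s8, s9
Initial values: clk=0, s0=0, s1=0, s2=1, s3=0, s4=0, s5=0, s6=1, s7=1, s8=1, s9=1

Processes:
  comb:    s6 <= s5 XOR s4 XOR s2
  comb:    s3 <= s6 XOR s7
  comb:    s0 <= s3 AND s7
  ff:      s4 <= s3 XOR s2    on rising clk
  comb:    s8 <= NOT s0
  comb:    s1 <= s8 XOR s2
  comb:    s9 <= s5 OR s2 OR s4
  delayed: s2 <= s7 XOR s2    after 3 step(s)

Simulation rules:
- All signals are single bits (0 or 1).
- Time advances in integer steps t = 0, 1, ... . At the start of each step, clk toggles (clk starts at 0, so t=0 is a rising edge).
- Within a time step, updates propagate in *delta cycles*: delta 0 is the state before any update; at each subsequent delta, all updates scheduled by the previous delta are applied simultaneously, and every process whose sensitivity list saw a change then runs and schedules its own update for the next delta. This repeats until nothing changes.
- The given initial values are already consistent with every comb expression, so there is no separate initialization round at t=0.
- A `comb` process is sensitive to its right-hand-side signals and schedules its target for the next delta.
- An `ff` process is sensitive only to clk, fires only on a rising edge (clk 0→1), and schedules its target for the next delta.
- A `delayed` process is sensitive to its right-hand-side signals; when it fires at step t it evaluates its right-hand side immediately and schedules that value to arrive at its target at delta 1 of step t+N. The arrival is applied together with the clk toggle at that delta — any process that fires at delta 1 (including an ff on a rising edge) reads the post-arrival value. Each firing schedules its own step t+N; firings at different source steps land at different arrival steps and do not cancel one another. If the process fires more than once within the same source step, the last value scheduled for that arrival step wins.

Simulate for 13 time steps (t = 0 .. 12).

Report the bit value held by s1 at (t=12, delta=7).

1

t0.Δ0 s9=1 s2=1 s6=1 s3=0 s8=1 s5=0 clk=0 s4=0 s7=1 s0=0 s1=0
t0.Δ1 s9=1 s2=1 s6=1 s3=0 s8=1 s5=0 clk=1 s4=0 s7=1 s0=0 s1=0
t0.Δ2 s9=1 s2=1 s6=1 s3=0 s8=1 s5=0 clk=1 s4=1 s7=1 s0=0 s1=0
t0.Δ3 s9=1 s2=1 s6=0 s3=0 s8=1 s5=0 clk=1 s4=1 s7=1 s0=0 s1=0
t0.Δ4 s9=1 s2=1 s6=0 s3=1 s8=1 s5=0 clk=1 s4=1 s7=1 s0=0 s1=0
t0.Δ5 s9=1 s2=1 s6=0 s3=1 s8=1 s5=0 clk=1 s4=1 s7=1 s0=1 s1=0
t0.Δ6 s9=1 s2=1 s6=0 s3=1 s8=0 s5=0 clk=1 s4=1 s7=1 s0=1 s1=0
t0.Δ7 s9=1 s2=1 s6=0 s3=1 s8=0 s5=0 clk=1 s4=1 s7=1 s0=1 s1=1
t1.Δ0 s9=1 s2=1 s6=0 s3=1 s8=0 s5=0 clk=1 s4=1 s7=1 s0=1 s1=1
t1.Δ1 s9=1 s2=1 s6=0 s3=1 s8=0 s5=0 clk=0 s4=1 s7=1 s0=1 s1=1
t2.Δ0 s9=1 s2=1 s6=0 s3=1 s8=0 s5=0 clk=0 s4=1 s7=1 s0=1 s1=1
t2.Δ1 s9=1 s2=1 s6=0 s3=1 s8=0 s5=0 clk=1 s4=1 s7=1 s0=1 s1=1
t2.Δ2 s9=1 s2=1 s6=0 s3=1 s8=0 s5=0 clk=1 s4=0 s7=1 s0=1 s1=1
t2.Δ3 s9=1 s2=1 s6=1 s3=1 s8=0 s5=0 clk=1 s4=0 s7=1 s0=1 s1=1
t2.Δ4 s9=1 s2=1 s6=1 s3=0 s8=0 s5=0 clk=1 s4=0 s7=1 s0=1 s1=1
t2.Δ5 s9=1 s2=1 s6=1 s3=0 s8=0 s5=0 clk=1 s4=0 s7=1 s0=0 s1=1
t2.Δ6 s9=1 s2=1 s6=1 s3=0 s8=1 s5=0 clk=1 s4=0 s7=1 s0=0 s1=1
t2.Δ7 s9=1 s2=1 s6=1 s3=0 s8=1 s5=0 clk=1 s4=0 s7=1 s0=0 s1=0
t3.Δ0 s9=1 s2=1 s6=1 s3=0 s8=1 s5=0 clk=1 s4=0 s7=1 s0=0 s1=0
t3.Δ1 s9=1 s2=1 s6=1 s3=0 s8=1 s5=0 clk=0 s4=0 s7=1 s0=0 s1=0
t4.Δ0 s9=1 s2=1 s6=1 s3=0 s8=1 s5=0 clk=0 s4=0 s7=1 s0=0 s1=0
t4.Δ1 s9=1 s2=1 s6=1 s3=0 s8=1 s5=0 clk=1 s4=0 s7=1 s0=0 s1=0
t4.Δ2 s9=1 s2=1 s6=1 s3=0 s8=1 s5=0 clk=1 s4=1 s7=1 s0=0 s1=0
t4.Δ3 s9=1 s2=1 s6=0 s3=0 s8=1 s5=0 clk=1 s4=1 s7=1 s0=0 s1=0
t4.Δ4 s9=1 s2=1 s6=0 s3=1 s8=1 s5=0 clk=1 s4=1 s7=1 s0=0 s1=0
t4.Δ5 s9=1 s2=1 s6=0 s3=1 s8=1 s5=0 clk=1 s4=1 s7=1 s0=1 s1=0
t4.Δ6 s9=1 s2=1 s6=0 s3=1 s8=0 s5=0 clk=1 s4=1 s7=1 s0=1 s1=0
t4.Δ7 s9=1 s2=1 s6=0 s3=1 s8=0 s5=0 clk=1 s4=1 s7=1 s0=1 s1=1
t5.Δ0 s9=1 s2=1 s6=0 s3=1 s8=0 s5=0 clk=1 s4=1 s7=1 s0=1 s1=1
t5.Δ1 s9=1 s2=1 s6=0 s3=1 s8=0 s5=0 clk=0 s4=1 s7=1 s0=1 s1=1
t6.Δ0 s9=1 s2=1 s6=0 s3=1 s8=0 s5=0 clk=0 s4=1 s7=1 s0=1 s1=1
t6.Δ1 s9=1 s2=1 s6=0 s3=1 s8=0 s5=0 clk=1 s4=1 s7=1 s0=1 s1=1
t6.Δ2 s9=1 s2=1 s6=0 s3=1 s8=0 s5=0 clk=1 s4=0 s7=1 s0=1 s1=1
t6.Δ3 s9=1 s2=1 s6=1 s3=1 s8=0 s5=0 clk=1 s4=0 s7=1 s0=1 s1=1
t6.Δ4 s9=1 s2=1 s6=1 s3=0 s8=0 s5=0 clk=1 s4=0 s7=1 s0=1 s1=1
t6.Δ5 s9=1 s2=1 s6=1 s3=0 s8=0 s5=0 clk=1 s4=0 s7=1 s0=0 s1=1
t6.Δ6 s9=1 s2=1 s6=1 s3=0 s8=1 s5=0 clk=1 s4=0 s7=1 s0=0 s1=1
t6.Δ7 s9=1 s2=1 s6=1 s3=0 s8=1 s5=0 clk=1 s4=0 s7=1 s0=0 s1=0
t7.Δ0 s9=1 s2=1 s6=1 s3=0 s8=1 s5=0 clk=1 s4=0 s7=1 s0=0 s1=0
t7.Δ1 s9=1 s2=1 s6=1 s3=0 s8=1 s5=0 clk=0 s4=0 s7=1 s0=0 s1=0
t8.Δ0 s9=1 s2=1 s6=1 s3=0 s8=1 s5=0 clk=0 s4=0 s7=1 s0=0 s1=0
t8.Δ1 s9=1 s2=1 s6=1 s3=0 s8=1 s5=0 clk=1 s4=0 s7=1 s0=0 s1=0
t8.Δ2 s9=1 s2=1 s6=1 s3=0 s8=1 s5=0 clk=1 s4=1 s7=1 s0=0 s1=0
t8.Δ3 s9=1 s2=1 s6=0 s3=0 s8=1 s5=0 clk=1 s4=1 s7=1 s0=0 s1=0
t8.Δ4 s9=1 s2=1 s6=0 s3=1 s8=1 s5=0 clk=1 s4=1 s7=1 s0=0 s1=0
t8.Δ5 s9=1 s2=1 s6=0 s3=1 s8=1 s5=0 clk=1 s4=1 s7=1 s0=1 s1=0
t8.Δ6 s9=1 s2=1 s6=0 s3=1 s8=0 s5=0 clk=1 s4=1 s7=1 s0=1 s1=0
t8.Δ7 s9=1 s2=1 s6=0 s3=1 s8=0 s5=0 clk=1 s4=1 s7=1 s0=1 s1=1
t9.Δ0 s9=1 s2=1 s6=0 s3=1 s8=0 s5=0 clk=1 s4=1 s7=1 s0=1 s1=1
t9.Δ1 s9=1 s2=1 s6=0 s3=1 s8=0 s5=0 clk=0 s4=1 s7=1 s0=1 s1=1
t10.Δ0 s9=1 s2=1 s6=0 s3=1 s8=0 s5=0 clk=0 s4=1 s7=1 s0=1 s1=1
t10.Δ1 s9=1 s2=1 s6=0 s3=1 s8=0 s5=0 clk=1 s4=1 s7=1 s0=1 s1=1
t10.Δ2 s9=1 s2=1 s6=0 s3=1 s8=0 s5=0 clk=1 s4=0 s7=1 s0=1 s1=1
t10.Δ3 s9=1 s2=1 s6=1 s3=1 s8=0 s5=0 clk=1 s4=0 s7=1 s0=1 s1=1
t10.Δ4 s9=1 s2=1 s6=1 s3=0 s8=0 s5=0 clk=1 s4=0 s7=1 s0=1 s1=1
t10.Δ5 s9=1 s2=1 s6=1 s3=0 s8=0 s5=0 clk=1 s4=0 s7=1 s0=0 s1=1
t10.Δ6 s9=1 s2=1 s6=1 s3=0 s8=1 s5=0 clk=1 s4=0 s7=1 s0=0 s1=1
t10.Δ7 s9=1 s2=1 s6=1 s3=0 s8=1 s5=0 clk=1 s4=0 s7=1 s0=0 s1=0
t11.Δ0 s9=1 s2=1 s6=1 s3=0 s8=1 s5=0 clk=1 s4=0 s7=1 s0=0 s1=0
t11.Δ1 s9=1 s2=1 s6=1 s3=0 s8=1 s5=0 clk=0 s4=0 s7=1 s0=0 s1=0
t12.Δ0 s9=1 s2=1 s6=1 s3=0 s8=1 s5=0 clk=0 s4=0 s7=1 s0=0 s1=0
t12.Δ1 s9=1 s2=1 s6=1 s3=0 s8=1 s5=0 clk=1 s4=0 s7=1 s0=0 s1=0
t12.Δ2 s9=1 s2=1 s6=1 s3=0 s8=1 s5=0 clk=1 s4=1 s7=1 s0=0 s1=0
t12.Δ3 s9=1 s2=1 s6=0 s3=0 s8=1 s5=0 clk=1 s4=1 s7=1 s0=0 s1=0
t12.Δ4 s9=1 s2=1 s6=0 s3=1 s8=1 s5=0 clk=1 s4=1 s7=1 s0=0 s1=0
t12.Δ5 s9=1 s2=1 s6=0 s3=1 s8=1 s5=0 clk=1 s4=1 s7=1 s0=1 s1=0
t12.Δ6 s9=1 s2=1 s6=0 s3=1 s8=0 s5=0 clk=1 s4=1 s7=1 s0=1 s1=0
t12.Δ7 s9=1 s2=1 s6=0 s3=1 s8=0 s5=0 clk=1 s4=1 s7=1 s0=1 s1=1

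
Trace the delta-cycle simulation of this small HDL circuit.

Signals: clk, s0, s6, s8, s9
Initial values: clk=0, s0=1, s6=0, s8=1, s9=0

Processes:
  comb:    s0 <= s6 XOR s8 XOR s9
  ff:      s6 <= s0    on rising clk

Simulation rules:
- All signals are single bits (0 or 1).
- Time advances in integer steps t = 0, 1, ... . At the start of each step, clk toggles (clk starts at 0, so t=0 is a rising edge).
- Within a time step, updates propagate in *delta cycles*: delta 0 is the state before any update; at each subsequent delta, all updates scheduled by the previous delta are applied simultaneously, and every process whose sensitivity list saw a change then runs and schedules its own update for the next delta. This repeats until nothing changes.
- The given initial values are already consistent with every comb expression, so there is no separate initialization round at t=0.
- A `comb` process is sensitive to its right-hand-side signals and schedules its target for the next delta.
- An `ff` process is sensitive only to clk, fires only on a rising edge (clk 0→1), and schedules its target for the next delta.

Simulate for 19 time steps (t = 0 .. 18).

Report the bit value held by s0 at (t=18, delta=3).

t=0 Δ0: clk=0 s9=0 s8=1 s6=0 s0=1
  Δ1: clk:0→1
  Δ2: s6:0→1
  Δ3: s0:1→0
  (3Δ to stable)
t=1 Δ0: clk=1 s9=0 s8=1 s6=1 s0=0
  Δ1: clk:1→0
  (1Δ to stable)
t=2 Δ0: clk=0 s9=0 s8=1 s6=1 s0=0
  Δ1: clk:0→1
  Δ2: s6:1→0
  Δ3: s0:0→1
  (3Δ to stable)
t=3 Δ0: clk=1 s9=0 s8=1 s6=0 s0=1
  Δ1: clk:1→0
  (1Δ to stable)
t=4 Δ0: clk=0 s9=0 s8=1 s6=0 s0=1
  Δ1: clk:0→1
  Δ2: s6:0→1
  Δ3: s0:1→0
  (3Δ to stable)
t=5 Δ0: clk=1 s9=0 s8=1 s6=1 s0=0
  Δ1: clk:1→0
  (1Δ to stable)
t=6 Δ0: clk=0 s9=0 s8=1 s6=1 s0=0
  Δ1: clk:0→1
  Δ2: s6:1→0
  Δ3: s0:0→1
  (3Δ to stable)
t=7 Δ0: clk=1 s9=0 s8=1 s6=0 s0=1
  Δ1: clk:1→0
  (1Δ to stable)
t=8 Δ0: clk=0 s9=0 s8=1 s6=0 s0=1
  Δ1: clk:0→1
  Δ2: s6:0→1
  Δ3: s0:1→0
  (3Δ to stable)
t=9 Δ0: clk=1 s9=0 s8=1 s6=1 s0=0
  Δ1: clk:1→0
  (1Δ to stable)
t=10 Δ0: clk=0 s9=0 s8=1 s6=1 s0=0
  Δ1: clk:0→1
  Δ2: s6:1→0
  Δ3: s0:0→1
  (3Δ to stable)
t=11 Δ0: clk=1 s9=0 s8=1 s6=0 s0=1
  Δ1: clk:1→0
  (1Δ to stable)
t=12 Δ0: clk=0 s9=0 s8=1 s6=0 s0=1
  Δ1: clk:0→1
  Δ2: s6:0→1
  Δ3: s0:1→0
  (3Δ to stable)
t=13 Δ0: clk=1 s9=0 s8=1 s6=1 s0=0
  Δ1: clk:1→0
  (1Δ to stable)
t=14 Δ0: clk=0 s9=0 s8=1 s6=1 s0=0
  Δ1: clk:0→1
  Δ2: s6:1→0
  Δ3: s0:0→1
  (3Δ to stable)
t=15 Δ0: clk=1 s9=0 s8=1 s6=0 s0=1
  Δ1: clk:1→0
  (1Δ to stable)
t=16 Δ0: clk=0 s9=0 s8=1 s6=0 s0=1
  Δ1: clk:0→1
  Δ2: s6:0→1
  Δ3: s0:1→0
  (3Δ to stable)
t=17 Δ0: clk=1 s9=0 s8=1 s6=1 s0=0
  Δ1: clk:1→0
  (1Δ to stable)
t=18 Δ0: clk=0 s9=0 s8=1 s6=1 s0=0
  Δ1: clk:0→1
  Δ2: s6:1→0
  Δ3: s0:0→1
  (3Δ to stable)

1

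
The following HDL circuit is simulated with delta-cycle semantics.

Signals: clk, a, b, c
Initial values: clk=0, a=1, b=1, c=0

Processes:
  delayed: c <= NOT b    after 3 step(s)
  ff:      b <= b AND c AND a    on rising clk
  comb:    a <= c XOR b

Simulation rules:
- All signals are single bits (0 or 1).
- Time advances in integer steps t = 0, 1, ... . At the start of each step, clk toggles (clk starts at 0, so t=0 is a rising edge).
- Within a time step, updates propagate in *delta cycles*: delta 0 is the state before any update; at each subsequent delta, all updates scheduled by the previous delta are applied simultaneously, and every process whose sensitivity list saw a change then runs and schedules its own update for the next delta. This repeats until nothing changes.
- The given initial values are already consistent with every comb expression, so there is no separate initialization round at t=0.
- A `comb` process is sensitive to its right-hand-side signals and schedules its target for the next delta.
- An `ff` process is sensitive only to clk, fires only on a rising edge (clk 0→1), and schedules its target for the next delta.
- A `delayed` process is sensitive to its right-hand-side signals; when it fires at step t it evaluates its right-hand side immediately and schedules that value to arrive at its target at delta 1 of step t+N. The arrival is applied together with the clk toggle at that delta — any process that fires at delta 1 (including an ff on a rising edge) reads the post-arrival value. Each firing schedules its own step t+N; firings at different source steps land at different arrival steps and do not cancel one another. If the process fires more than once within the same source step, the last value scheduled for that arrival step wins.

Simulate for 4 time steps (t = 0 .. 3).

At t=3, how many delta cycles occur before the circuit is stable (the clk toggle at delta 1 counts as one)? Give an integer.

t=0 Δ0: clk=0 c=0 a=1 b=1
  Δ1: clk:0→1
  Δ2: b:1→0
  Δ3: a:1→0
  (3Δ to stable)
t=1 Δ0: clk=1 c=0 a=0 b=0
  Δ1: clk:1→0
  (1Δ to stable)
t=2 Δ0: clk=0 c=0 a=0 b=0
  Δ1: clk:0→1
  (1Δ to stable)
t=3 Δ0: clk=1 c=0 a=0 b=0
  Δ1: clk:1→0, c:0→1
  Δ2: a:0→1
  (2Δ to stable)

2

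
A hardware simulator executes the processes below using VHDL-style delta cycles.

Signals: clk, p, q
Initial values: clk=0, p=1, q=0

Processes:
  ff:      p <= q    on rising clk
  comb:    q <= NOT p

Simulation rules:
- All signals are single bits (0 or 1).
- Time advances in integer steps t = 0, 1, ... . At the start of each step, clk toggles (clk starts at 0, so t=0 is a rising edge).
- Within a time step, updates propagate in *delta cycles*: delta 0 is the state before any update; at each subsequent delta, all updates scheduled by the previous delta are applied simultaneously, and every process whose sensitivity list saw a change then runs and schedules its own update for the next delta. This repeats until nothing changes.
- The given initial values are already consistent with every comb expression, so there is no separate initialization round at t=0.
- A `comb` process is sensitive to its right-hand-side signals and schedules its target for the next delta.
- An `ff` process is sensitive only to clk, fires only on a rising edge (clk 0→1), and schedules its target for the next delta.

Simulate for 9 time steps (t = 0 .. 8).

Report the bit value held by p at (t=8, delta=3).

0

t=0 Δ0: p=1 q=0 clk=0
  Δ1: clk:0→1
  Δ2: p:1→0
  Δ3: q:0→1
  (3Δ to stable)
t=1 Δ0: p=0 q=1 clk=1
  Δ1: clk:1→0
  (1Δ to stable)
t=2 Δ0: p=0 q=1 clk=0
  Δ1: clk:0→1
  Δ2: p:0→1
  Δ3: q:1→0
  (3Δ to stable)
t=3 Δ0: p=1 q=0 clk=1
  Δ1: clk:1→0
  (1Δ to stable)
t=4 Δ0: p=1 q=0 clk=0
  Δ1: clk:0→1
  Δ2: p:1→0
  Δ3: q:0→1
  (3Δ to stable)
t=5 Δ0: p=0 q=1 clk=1
  Δ1: clk:1→0
  (1Δ to stable)
t=6 Δ0: p=0 q=1 clk=0
  Δ1: clk:0→1
  Δ2: p:0→1
  Δ3: q:1→0
  (3Δ to stable)
t=7 Δ0: p=1 q=0 clk=1
  Δ1: clk:1→0
  (1Δ to stable)
t=8 Δ0: p=1 q=0 clk=0
  Δ1: clk:0→1
  Δ2: p:1→0
  Δ3: q:0→1
  (3Δ to stable)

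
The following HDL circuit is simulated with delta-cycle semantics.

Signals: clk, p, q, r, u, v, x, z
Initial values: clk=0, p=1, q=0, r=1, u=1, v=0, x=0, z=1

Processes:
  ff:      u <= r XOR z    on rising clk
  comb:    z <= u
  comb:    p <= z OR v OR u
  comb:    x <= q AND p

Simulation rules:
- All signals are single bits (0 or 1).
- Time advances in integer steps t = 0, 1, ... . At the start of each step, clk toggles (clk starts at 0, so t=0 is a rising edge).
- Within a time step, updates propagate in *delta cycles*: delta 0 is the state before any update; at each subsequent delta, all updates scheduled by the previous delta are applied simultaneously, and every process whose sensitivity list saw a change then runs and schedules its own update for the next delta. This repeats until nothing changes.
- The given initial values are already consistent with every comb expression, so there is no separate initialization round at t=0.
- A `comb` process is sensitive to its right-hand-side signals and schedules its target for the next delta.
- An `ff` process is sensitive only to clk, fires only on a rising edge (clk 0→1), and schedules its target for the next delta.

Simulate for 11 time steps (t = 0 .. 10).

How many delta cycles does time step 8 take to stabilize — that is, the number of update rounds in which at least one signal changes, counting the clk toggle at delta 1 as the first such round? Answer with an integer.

4

t0.Δ0 z=1 p=1 v=0 x=0 r=1 clk=0 u=1 q=0
t0.Δ1 z=1 p=1 v=0 x=0 r=1 clk=1 u=1 q=0
t0.Δ2 z=1 p=1 v=0 x=0 r=1 clk=1 u=0 q=0
t0.Δ3 z=0 p=1 v=0 x=0 r=1 clk=1 u=0 q=0
t0.Δ4 z=0 p=0 v=0 x=0 r=1 clk=1 u=0 q=0
t1.Δ0 z=0 p=0 v=0 x=0 r=1 clk=1 u=0 q=0
t1.Δ1 z=0 p=0 v=0 x=0 r=1 clk=0 u=0 q=0
t2.Δ0 z=0 p=0 v=0 x=0 r=1 clk=0 u=0 q=0
t2.Δ1 z=0 p=0 v=0 x=0 r=1 clk=1 u=0 q=0
t2.Δ2 z=0 p=0 v=0 x=0 r=1 clk=1 u=1 q=0
t2.Δ3 z=1 p=1 v=0 x=0 r=1 clk=1 u=1 q=0
t3.Δ0 z=1 p=1 v=0 x=0 r=1 clk=1 u=1 q=0
t3.Δ1 z=1 p=1 v=0 x=0 r=1 clk=0 u=1 q=0
t4.Δ0 z=1 p=1 v=0 x=0 r=1 clk=0 u=1 q=0
t4.Δ1 z=1 p=1 v=0 x=0 r=1 clk=1 u=1 q=0
t4.Δ2 z=1 p=1 v=0 x=0 r=1 clk=1 u=0 q=0
t4.Δ3 z=0 p=1 v=0 x=0 r=1 clk=1 u=0 q=0
t4.Δ4 z=0 p=0 v=0 x=0 r=1 clk=1 u=0 q=0
t5.Δ0 z=0 p=0 v=0 x=0 r=1 clk=1 u=0 q=0
t5.Δ1 z=0 p=0 v=0 x=0 r=1 clk=0 u=0 q=0
t6.Δ0 z=0 p=0 v=0 x=0 r=1 clk=0 u=0 q=0
t6.Δ1 z=0 p=0 v=0 x=0 r=1 clk=1 u=0 q=0
t6.Δ2 z=0 p=0 v=0 x=0 r=1 clk=1 u=1 q=0
t6.Δ3 z=1 p=1 v=0 x=0 r=1 clk=1 u=1 q=0
t7.Δ0 z=1 p=1 v=0 x=0 r=1 clk=1 u=1 q=0
t7.Δ1 z=1 p=1 v=0 x=0 r=1 clk=0 u=1 q=0
t8.Δ0 z=1 p=1 v=0 x=0 r=1 clk=0 u=1 q=0
t8.Δ1 z=1 p=1 v=0 x=0 r=1 clk=1 u=1 q=0
t8.Δ2 z=1 p=1 v=0 x=0 r=1 clk=1 u=0 q=0
t8.Δ3 z=0 p=1 v=0 x=0 r=1 clk=1 u=0 q=0
t8.Δ4 z=0 p=0 v=0 x=0 r=1 clk=1 u=0 q=0
t9.Δ0 z=0 p=0 v=0 x=0 r=1 clk=1 u=0 q=0
t9.Δ1 z=0 p=0 v=0 x=0 r=1 clk=0 u=0 q=0
t10.Δ0 z=0 p=0 v=0 x=0 r=1 clk=0 u=0 q=0
t10.Δ1 z=0 p=0 v=0 x=0 r=1 clk=1 u=0 q=0
t10.Δ2 z=0 p=0 v=0 x=0 r=1 clk=1 u=1 q=0
t10.Δ3 z=1 p=1 v=0 x=0 r=1 clk=1 u=1 q=0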